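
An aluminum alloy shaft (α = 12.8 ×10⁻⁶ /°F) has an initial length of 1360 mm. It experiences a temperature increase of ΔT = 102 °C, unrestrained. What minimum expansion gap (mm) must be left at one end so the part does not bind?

Convert α: 12.8×10⁻⁶/°F × (9/5) = 23.0×10⁻⁶/K.
ΔL = α·L₀·ΔT = 23.0×10⁻⁶ × 1360 mm × 102.0 K = 3.20 mm.

3.20 mm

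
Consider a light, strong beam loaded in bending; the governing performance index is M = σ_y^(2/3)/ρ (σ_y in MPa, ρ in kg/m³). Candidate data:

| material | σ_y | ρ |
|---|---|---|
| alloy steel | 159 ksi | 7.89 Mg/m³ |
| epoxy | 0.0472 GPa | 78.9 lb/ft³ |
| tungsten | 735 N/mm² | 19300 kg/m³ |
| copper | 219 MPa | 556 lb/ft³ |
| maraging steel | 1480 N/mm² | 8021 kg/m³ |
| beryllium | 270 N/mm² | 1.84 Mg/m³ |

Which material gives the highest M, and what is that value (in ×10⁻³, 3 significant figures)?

beryllium, M = 22.7×10⁻³

Convert each candidate to consistent units, then evaluate M:
  alloy steel: σ_y = 1096 MPa, ρ = 7890 kg/m³
  epoxy: σ_y = 47.20 MPa, ρ = 1264 kg/m³
  tungsten: σ_y = 735.0 MPa, ρ = 19300 kg/m³
  copper: σ_y = 219.0 MPa, ρ = 8906 kg/m³
  maraging steel: σ_y = 1480 MPa, ρ = 8021 kg/m³
  beryllium: σ_y = 270.0 MPa, ρ = 1840 kg/m³
  beryllium: M = 22.7×10⁻³
  maraging steel: M = 16.2×10⁻³
  alloy steel: M = 13.5×10⁻³
  epoxy: M = 10.3×10⁻³
  tungsten: M = 4.22×10⁻³
  copper: M = 4.08×10⁻³
Highest index: beryllium.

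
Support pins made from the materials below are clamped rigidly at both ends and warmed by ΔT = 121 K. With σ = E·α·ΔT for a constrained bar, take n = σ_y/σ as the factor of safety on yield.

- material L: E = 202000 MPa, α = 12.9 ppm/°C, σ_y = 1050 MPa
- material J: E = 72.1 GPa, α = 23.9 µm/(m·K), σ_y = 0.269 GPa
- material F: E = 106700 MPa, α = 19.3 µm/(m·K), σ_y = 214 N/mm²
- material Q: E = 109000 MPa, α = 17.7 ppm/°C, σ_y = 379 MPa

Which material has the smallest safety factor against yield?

material F

With everything in SI (GPa, ×10⁻⁶/K, MPa):
  material L: E = 202.0, α = 12.9, σ_y = 1050 → σ = 315 MPa, n = 3.33
  material J: E = 72.10, α = 23.9, σ_y = 269.0 → σ = 209 MPa, n = 1.29
  material F: E = 106.7, α = 19.3, σ_y = 214.0 → σ = 249 MPa, n = 0.859
  material Q: E = 109.0, α = 17.7, σ_y = 379.0 → σ = 233 MPa, n = 1.62
Material F has the lowest safety factor, n = 0.859.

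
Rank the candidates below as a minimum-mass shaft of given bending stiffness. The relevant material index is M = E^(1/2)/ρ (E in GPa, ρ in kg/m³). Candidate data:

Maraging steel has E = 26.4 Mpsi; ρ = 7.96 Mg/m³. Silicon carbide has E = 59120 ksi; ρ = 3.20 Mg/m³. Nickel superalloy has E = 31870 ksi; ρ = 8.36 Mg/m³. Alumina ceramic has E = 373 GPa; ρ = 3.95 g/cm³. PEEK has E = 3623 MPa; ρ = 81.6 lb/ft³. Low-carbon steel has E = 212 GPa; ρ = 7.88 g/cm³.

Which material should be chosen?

Putting every candidate on a common basis:
  maraging steel: E = 182.0 GPa, ρ = 7960 kg/m³
  silicon carbide: E = 407.6 GPa, ρ = 3200 kg/m³
  nickel superalloy: E = 219.7 GPa, ρ = 8360 kg/m³
  alumina ceramic: E = 373.0 GPa, ρ = 3950 kg/m³
  PEEK: E = 3.623 GPa, ρ = 1307 kg/m³
  low-carbon steel: E = 212.0 GPa, ρ = 7880 kg/m³
  silicon carbide: M = 6.31×10⁻³
  alumina ceramic: M = 4.89×10⁻³
  low-carbon steel: M = 1.85×10⁻³
  nickel superalloy: M = 1.77×10⁻³
  maraging steel: M = 1.69×10⁻³
  PEEK: M = 1.46×10⁻³
Silicon carbide ranks first.

silicon carbide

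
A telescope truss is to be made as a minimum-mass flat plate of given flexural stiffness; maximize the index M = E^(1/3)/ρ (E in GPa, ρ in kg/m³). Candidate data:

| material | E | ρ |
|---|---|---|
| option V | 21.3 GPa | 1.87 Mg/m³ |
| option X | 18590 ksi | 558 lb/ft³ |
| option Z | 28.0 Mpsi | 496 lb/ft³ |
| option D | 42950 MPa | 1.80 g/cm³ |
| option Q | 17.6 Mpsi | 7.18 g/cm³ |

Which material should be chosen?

option D

Putting every candidate on a common basis:
  option V: E = 21.30 GPa, ρ = 1870 kg/m³
  option X: E = 128.2 GPa, ρ = 8938 kg/m³
  option Z: E = 193.1 GPa, ρ = 7945 kg/m³
  option D: E = 42.95 GPa, ρ = 1800 kg/m³
  option Q: E = 121.3 GPa, ρ = 7180 kg/m³
  option D: M = 1.95×10⁻³
  option V: M = 1.48×10⁻³
  option Z: M = 0.727×10⁻³
  option Q: M = 0.690×10⁻³
  option X: M = 0.564×10⁻³
Option D ranks first.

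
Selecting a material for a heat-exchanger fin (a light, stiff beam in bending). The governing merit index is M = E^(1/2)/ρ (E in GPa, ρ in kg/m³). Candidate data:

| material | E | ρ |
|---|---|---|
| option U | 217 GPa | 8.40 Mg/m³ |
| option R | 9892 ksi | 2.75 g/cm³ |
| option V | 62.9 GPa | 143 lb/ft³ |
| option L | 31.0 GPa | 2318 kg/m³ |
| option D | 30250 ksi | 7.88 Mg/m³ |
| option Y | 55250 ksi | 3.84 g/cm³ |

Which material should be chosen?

option Y

Putting every candidate on a common basis:
  option U: E = 217.0 GPa, ρ = 8400 kg/m³
  option R: E = 68.20 GPa, ρ = 2750 kg/m³
  option V: E = 62.90 GPa, ρ = 2291 kg/m³
  option L: E = 31.00 GPa, ρ = 2318 kg/m³
  option D: E = 208.6 GPa, ρ = 7880 kg/m³
  option Y: E = 380.9 GPa, ρ = 3840 kg/m³
  option Y: M = 5.08×10⁻³
  option V: M = 3.46×10⁻³
  option R: M = 3.00×10⁻³
  option L: M = 2.40×10⁻³
  option D: M = 1.83×10⁻³
  option U: M = 1.75×10⁻³
The maximum is for option Y.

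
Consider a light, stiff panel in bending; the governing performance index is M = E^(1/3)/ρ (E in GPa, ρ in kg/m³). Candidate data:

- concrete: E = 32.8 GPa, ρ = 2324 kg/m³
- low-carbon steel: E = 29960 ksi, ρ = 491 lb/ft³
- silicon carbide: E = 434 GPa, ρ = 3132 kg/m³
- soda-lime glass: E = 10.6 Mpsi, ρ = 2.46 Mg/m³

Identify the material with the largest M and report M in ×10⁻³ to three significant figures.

silicon carbide, M = 2.42×10⁻³

Normalizing units and computing the index:
  concrete: E = 32.80 GPa, ρ = 2324 kg/m³
  low-carbon steel: E = 206.6 GPa, ρ = 7865 kg/m³
  silicon carbide: E = 434.0 GPa, ρ = 3132 kg/m³
  soda-lime glass: E = 73.08 GPa, ρ = 2460 kg/m³
  silicon carbide: M = 2.42×10⁻³
  soda-lime glass: M = 1.70×10⁻³
  concrete: M = 1.38×10⁻³
  low-carbon steel: M = 0.752×10⁻³
The maximum is for silicon carbide.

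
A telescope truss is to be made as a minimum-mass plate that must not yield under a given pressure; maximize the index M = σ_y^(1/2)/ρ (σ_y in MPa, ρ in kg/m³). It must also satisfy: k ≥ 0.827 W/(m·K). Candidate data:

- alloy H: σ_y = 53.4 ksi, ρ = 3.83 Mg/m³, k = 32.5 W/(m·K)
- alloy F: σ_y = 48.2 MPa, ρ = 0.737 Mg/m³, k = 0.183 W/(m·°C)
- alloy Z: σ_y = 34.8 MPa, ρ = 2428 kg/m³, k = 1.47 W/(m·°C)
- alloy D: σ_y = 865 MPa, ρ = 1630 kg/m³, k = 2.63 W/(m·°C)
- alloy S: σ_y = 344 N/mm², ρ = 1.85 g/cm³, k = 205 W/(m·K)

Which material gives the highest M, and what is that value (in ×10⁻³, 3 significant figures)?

Screen on constraints: k ≥ 0.827 W/(m·K). Survivors: alloy H, alloy Z, alloy D, alloy S.
Convert each candidate to consistent units, then evaluate M:
  alloy H: σ_y = 368.2 MPa, ρ = 3830 kg/m³
  alloy Z: σ_y = 34.80 MPa, ρ = 2428 kg/m³
  alloy D: σ_y = 865.0 MPa, ρ = 1630 kg/m³
  alloy S: σ_y = 344.0 MPa, ρ = 1850 kg/m³
  alloy D: M = 18.0×10⁻³
  alloy S: M = 10.0×10⁻³
  alloy H: M = 5.01×10⁻³
  alloy Z: M = 2.43×10⁻³
Alloy D has the largest M.

alloy D, M = 18.0×10⁻³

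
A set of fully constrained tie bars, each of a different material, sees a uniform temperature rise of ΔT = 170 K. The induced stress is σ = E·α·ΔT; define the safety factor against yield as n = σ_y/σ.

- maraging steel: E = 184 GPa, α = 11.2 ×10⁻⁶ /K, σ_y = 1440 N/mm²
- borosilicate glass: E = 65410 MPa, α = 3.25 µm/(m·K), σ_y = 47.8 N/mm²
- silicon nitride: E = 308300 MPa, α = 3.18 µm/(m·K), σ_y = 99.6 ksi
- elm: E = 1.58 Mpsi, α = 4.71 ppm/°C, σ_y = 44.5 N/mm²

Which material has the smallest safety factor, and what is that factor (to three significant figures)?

borosilicate glass, n = 1.32

In consistent units (E in GPa, α in ×10⁻⁶/K, σ_y in MPa):
  maraging steel: E = 184.0, α = 11.2, σ_y = 1440 → σ = 350 MPa, n = 4.11
  borosilicate glass: E = 65.41, α = 3.25, σ_y = 47.80 → σ = 36.1 MPa, n = 1.32
  silicon nitride: E = 308.3, α = 3.18, σ_y = 686.7 → σ = 167 MPa, n = 4.12
  elm: E = 10.89, α = 4.71, σ_y = 44.50 → σ = 8.72 MPa, n = 5.10
Borosilicate glass has the lowest safety factor, n = 1.32.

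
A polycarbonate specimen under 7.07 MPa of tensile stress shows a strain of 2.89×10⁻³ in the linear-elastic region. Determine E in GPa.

2.45 GPa

E = σ/ε = 7.07 MPa / 2.89×10⁻³ = 2446 MPa = 2.45 GPa.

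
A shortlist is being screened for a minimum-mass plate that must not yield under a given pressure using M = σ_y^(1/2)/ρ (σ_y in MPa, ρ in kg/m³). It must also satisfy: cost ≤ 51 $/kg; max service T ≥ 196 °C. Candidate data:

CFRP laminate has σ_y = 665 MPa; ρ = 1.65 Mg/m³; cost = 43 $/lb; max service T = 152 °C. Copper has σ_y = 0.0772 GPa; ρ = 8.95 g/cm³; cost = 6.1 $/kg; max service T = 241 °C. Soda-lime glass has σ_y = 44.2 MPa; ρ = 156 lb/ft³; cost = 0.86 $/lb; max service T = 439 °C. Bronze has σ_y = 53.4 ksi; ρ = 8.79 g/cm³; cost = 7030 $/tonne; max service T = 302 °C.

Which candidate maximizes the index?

Screen on constraints: cost ≤ 51 $/kg; max service T ≥ 196 °C. Survivors: copper, soda-lime glass, bronze.
Putting every candidate on a common basis:
  copper: σ_y = 77.20 MPa, ρ = 8950 kg/m³
  soda-lime glass: σ_y = 44.20 MPa, ρ = 2499 kg/m³
  bronze: σ_y = 368.2 MPa, ρ = 8790 kg/m³
  soda-lime glass: M = 2.66×10⁻³
  bronze: M = 2.18×10⁻³
  copper: M = 0.982×10⁻³
Highest index: soda-lime glass.

soda-lime glass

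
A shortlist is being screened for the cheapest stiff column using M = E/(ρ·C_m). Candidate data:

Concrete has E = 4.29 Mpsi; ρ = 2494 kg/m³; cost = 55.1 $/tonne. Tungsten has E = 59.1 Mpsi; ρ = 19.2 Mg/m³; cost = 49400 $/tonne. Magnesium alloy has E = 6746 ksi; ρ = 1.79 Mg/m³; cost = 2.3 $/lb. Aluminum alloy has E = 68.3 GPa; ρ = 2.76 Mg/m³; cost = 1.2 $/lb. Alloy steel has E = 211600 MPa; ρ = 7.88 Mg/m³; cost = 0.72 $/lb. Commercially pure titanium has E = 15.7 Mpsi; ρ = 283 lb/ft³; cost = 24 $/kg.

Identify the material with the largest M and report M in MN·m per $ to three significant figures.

Putting every candidate on a common basis:
  concrete: E = 29.58 GPa, ρ = 2494 kg/m³, cost = 0.05510 $/kg
  tungsten: E = 407.5 GPa, ρ = 19200 kg/m³, cost = 49.40 $/kg
  magnesium alloy: E = 46.51 GPa, ρ = 1790 kg/m³, cost = 5.071 $/kg
  aluminum alloy: E = 68.30 GPa, ρ = 2760 kg/m³, cost = 2.646 $/kg
  alloy steel: E = 211.6 GPa, ρ = 7880 kg/m³, cost = 1.587 $/kg
  commercially pure titanium: E = 108.2 GPa, ρ = 4533 kg/m³, cost = 24.00 $/kg
  concrete: M = 215 MN·m per $
  alloy steel: M = 16.9 MN·m per $
  aluminum alloy: M = 9.35 MN·m per $
  magnesium alloy: M = 5.12 MN·m per $
  commercially pure titanium: M = 0.995 MN·m per $
  tungsten: M = 0.430 MN·m per $
Concrete has the largest M.

concrete, M = 215 MN·m per $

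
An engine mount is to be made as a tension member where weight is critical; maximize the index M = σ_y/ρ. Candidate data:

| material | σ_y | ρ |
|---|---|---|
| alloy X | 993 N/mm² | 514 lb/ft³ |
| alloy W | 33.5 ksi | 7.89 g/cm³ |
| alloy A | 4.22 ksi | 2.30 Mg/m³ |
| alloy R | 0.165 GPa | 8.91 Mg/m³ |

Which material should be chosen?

Convert each candidate to consistent units, then evaluate M:
  alloy X: σ_y = 993.0 MPa, ρ = 8233 kg/m³
  alloy W: σ_y = 231.0 MPa, ρ = 7890 kg/m³
  alloy A: σ_y = 29.10 MPa, ρ = 2300 kg/m³
  alloy R: σ_y = 165.0 MPa, ρ = 8910 kg/m³
  alloy X: M = 121 kN·m/kg
  alloy W: M = 29.3 kN·m/kg
  alloy R: M = 18.5 kN·m/kg
  alloy A: M = 12.7 kN·m/kg
Alloy X has the largest M.

alloy X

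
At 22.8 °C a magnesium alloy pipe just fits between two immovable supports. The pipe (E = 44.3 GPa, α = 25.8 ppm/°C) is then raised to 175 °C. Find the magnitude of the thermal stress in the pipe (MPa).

ΔT = 152.2 K. Constrained thermal stress σ = E·α·ΔT = 44.30×10³ MPa × 25.8×10⁻⁶ × 152.2 = 174 MPa (compressive).

174 MPa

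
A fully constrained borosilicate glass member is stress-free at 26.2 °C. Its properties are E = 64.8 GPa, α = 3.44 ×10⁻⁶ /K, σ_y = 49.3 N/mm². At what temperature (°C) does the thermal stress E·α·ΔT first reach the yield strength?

σ_y = 49.3 N/mm² = 49.30 MPa.
E·α·ΔT = 49.30 MPa ⇒ ΔT = 49.30 / (64.80×10³ × 3.44×10⁻⁶) = 221.2 K.
T = 26.2 + 221.2 = 247.4 °C.

247 °C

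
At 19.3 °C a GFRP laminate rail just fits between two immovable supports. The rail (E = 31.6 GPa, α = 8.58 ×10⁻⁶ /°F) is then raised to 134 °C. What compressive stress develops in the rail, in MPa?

α = 8.58×10⁻⁶/°F × 9/5 = 15.4×10⁻⁶/K.
ΔT = 114.7 K. Constrained thermal stress σ = E·α·ΔT = 31.60×10³ MPa × 15.4×10⁻⁶ × 114.7 = 56.0 MPa (compressive).

56.0 MPa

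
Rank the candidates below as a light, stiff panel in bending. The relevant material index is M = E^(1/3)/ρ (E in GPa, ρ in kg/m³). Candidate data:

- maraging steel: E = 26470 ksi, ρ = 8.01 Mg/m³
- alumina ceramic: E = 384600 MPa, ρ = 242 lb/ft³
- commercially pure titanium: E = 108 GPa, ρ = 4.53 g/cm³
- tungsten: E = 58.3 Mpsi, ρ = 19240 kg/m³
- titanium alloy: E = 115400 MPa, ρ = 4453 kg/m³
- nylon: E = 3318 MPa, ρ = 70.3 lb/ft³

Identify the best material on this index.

alumina ceramic

Normalizing units and computing the index:
  maraging steel: E = 182.5 GPa, ρ = 8010 kg/m³
  alumina ceramic: E = 384.6 GPa, ρ = 3876 kg/m³
  commercially pure titanium: E = 108.0 GPa, ρ = 4530 kg/m³
  tungsten: E = 402.0 GPa, ρ = 19240 kg/m³
  titanium alloy: E = 115.4 GPa, ρ = 4453 kg/m³
  nylon: E = 3.318 GPa, ρ = 1126 kg/m³
  alumina ceramic: M = 1.88×10⁻³
  nylon: M = 1.32×10⁻³
  titanium alloy: M = 1.09×10⁻³
  commercially pure titanium: M = 1.05×10⁻³
  maraging steel: M = 0.708×10⁻³
  tungsten: M = 0.384×10⁻³
Highest index: alumina ceramic.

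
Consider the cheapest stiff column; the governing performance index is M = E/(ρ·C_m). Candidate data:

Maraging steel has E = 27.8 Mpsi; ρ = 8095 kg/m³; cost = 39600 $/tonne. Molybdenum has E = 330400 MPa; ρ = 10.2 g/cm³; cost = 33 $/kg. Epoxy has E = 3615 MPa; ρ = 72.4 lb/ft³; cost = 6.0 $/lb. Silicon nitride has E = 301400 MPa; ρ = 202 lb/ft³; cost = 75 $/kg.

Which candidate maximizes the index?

silicon nitride

Normalizing units and computing the index:
  maraging steel: E = 191.7 GPa, ρ = 8095 kg/m³, cost = 39.60 $/kg
  molybdenum: E = 330.4 GPa, ρ = 10200 kg/m³, cost = 33.00 $/kg
  epoxy: E = 3.615 GPa, ρ = 1160 kg/m³, cost = 13.23 $/kg
  silicon nitride: E = 301.4 GPa, ρ = 3236 kg/m³, cost = 75.00 $/kg
  silicon nitride: M = 1.24 MN·m per $
  molybdenum: M = 0.982 MN·m per $
  maraging steel: M = 0.598 MN·m per $
  epoxy: M = 0.236 MN·m per $
Highest index: silicon nitride.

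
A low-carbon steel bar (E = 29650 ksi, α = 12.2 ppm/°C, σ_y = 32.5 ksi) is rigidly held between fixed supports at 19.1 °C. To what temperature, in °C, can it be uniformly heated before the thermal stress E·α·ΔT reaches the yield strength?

109 °C

E = 29650 ksi = 204.4 GPa.
σ_y = 32.5 ksi = 224.1 MPa.
E·α·ΔT = 224.1 MPa ⇒ ΔT = 224.1 / (204.4×10³ × 12.2×10⁻⁶) = 89.85 K.
T = 19.1 + 89.85 = 108.9 °C.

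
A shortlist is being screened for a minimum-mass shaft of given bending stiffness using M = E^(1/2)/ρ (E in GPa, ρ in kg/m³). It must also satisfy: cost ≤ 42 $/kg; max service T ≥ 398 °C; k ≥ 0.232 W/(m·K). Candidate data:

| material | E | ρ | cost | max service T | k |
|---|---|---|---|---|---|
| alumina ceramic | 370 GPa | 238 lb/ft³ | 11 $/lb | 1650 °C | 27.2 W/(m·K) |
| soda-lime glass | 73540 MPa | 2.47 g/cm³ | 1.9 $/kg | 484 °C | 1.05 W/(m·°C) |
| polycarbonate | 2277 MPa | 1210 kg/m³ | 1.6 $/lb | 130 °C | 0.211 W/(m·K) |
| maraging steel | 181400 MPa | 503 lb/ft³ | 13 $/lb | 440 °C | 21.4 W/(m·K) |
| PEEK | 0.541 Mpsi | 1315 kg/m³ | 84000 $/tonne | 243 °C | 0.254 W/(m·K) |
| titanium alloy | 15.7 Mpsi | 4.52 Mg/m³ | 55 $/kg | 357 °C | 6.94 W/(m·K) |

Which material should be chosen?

Screen on constraints: cost ≤ 42 $/kg; max service T ≥ 398 °C; k ≥ 0.232 W/(m·K). Survivors: alumina ceramic, soda-lime glass, maraging steel.
Normalizing units and computing the index:
  alumina ceramic: E = 370.0 GPa, ρ = 3812 kg/m³
  soda-lime glass: E = 73.54 GPa, ρ = 2470 kg/m³
  maraging steel: E = 181.4 GPa, ρ = 8057 kg/m³
  alumina ceramic: M = 5.05×10⁻³
  soda-lime glass: M = 3.47×10⁻³
  maraging steel: M = 1.67×10⁻³
Alumina ceramic ranks first.

alumina ceramic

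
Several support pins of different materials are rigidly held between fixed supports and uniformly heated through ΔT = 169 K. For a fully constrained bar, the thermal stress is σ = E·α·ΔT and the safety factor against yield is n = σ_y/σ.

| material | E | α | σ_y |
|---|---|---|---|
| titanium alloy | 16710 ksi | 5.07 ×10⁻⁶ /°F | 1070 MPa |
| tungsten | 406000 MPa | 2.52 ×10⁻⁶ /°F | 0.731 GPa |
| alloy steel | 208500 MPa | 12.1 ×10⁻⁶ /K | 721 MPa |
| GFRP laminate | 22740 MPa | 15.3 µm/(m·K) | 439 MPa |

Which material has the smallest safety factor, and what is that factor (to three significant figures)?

With everything in SI (GPa, ×10⁻⁶/K, MPa):
  titanium alloy: E = 115.2, α = 9.13, σ_y = 1070 → σ = 178 MPa, n = 6.02
  tungsten: E = 406.0, α = 4.54, σ_y = 731.0 → σ = 311 MPa, n = 2.35
  alloy steel: E = 208.5, α = 12.1, σ_y = 721.0 → σ = 426 MPa, n = 1.69
  GFRP laminate: E = 22.74, α = 15.3, σ_y = 439.0 → σ = 58.8 MPa, n = 7.47
The minimum is alloy steel at n = 1.69.

alloy steel, n = 1.69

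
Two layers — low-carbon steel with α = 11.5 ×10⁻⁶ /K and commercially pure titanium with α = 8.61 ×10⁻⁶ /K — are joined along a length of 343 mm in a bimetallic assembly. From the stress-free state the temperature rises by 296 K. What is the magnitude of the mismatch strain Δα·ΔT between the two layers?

Δα = |11.5 − 8.61|×10⁻⁶/K = 2.89×10⁻⁶/K.
Mismatch strain = Δα·ΔT = 2.89×10⁻⁶ × 296.0 = 8.55×10⁻⁴.

8.55×10⁻⁴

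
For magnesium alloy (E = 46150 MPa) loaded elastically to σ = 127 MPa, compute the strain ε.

2.75×10⁻³

E = 46150 MPa = 46.15 GPa = 46150 MPa.
ε = σ/E = 127 / 46150 = 2.75×10⁻³.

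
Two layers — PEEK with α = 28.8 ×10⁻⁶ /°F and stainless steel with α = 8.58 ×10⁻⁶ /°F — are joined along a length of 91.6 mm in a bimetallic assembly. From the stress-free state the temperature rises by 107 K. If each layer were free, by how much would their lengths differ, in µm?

357 µm

PEEK: α = 28.8×10⁻⁶/°F × 9/5 = 51.8×10⁻⁶/K.
stainless steel: α = 8.58×10⁻⁶/°F × 9/5 = 15.4×10⁻⁶/K.
Δα = |51.8 − 15.4|×10⁻⁶/K = 36.4×10⁻⁶/K.
ΔL_mismatch = Δα·L·ΔT = 36.4×10⁻⁶ × 91.6 mm × 107.0 K = 357 µm.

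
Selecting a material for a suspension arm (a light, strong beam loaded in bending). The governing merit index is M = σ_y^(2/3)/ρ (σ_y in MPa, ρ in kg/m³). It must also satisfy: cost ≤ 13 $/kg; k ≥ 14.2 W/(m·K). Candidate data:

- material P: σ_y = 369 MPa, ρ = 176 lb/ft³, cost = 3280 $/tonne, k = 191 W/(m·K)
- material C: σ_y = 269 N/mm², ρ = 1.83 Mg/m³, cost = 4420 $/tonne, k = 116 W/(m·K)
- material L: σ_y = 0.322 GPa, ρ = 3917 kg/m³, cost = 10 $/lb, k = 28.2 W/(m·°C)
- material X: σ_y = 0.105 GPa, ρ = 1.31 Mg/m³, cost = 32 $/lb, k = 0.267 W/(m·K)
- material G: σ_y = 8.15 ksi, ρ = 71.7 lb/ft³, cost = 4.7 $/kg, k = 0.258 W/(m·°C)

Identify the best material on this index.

Screen on constraints: cost ≤ 13 $/kg; k ≥ 14.2 W/(m·K). Survivors: material P, material C.
In SI units:
  material P: σ_y = 369.0 MPa, ρ = 2819 kg/m³
  material C: σ_y = 269.0 MPa, ρ = 1830 kg/m³
  material C: M = 22.8×10⁻³
  material P: M = 18.2×10⁻³
Material C ranks first.

material C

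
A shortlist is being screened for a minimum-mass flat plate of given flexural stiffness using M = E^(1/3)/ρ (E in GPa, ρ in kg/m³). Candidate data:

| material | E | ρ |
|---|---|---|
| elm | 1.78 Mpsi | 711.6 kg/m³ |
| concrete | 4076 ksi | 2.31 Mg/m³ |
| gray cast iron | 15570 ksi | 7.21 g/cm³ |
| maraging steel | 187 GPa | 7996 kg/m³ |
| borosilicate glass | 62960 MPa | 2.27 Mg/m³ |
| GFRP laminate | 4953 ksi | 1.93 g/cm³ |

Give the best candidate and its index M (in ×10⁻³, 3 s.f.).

elm, M = 3.24×10⁻³

Normalizing units and computing the index:
  elm: E = 12.27 GPa, ρ = 711.6 kg/m³
  concrete: E = 28.10 GPa, ρ = 2310 kg/m³
  gray cast iron: E = 107.4 GPa, ρ = 7210 kg/m³
  maraging steel: E = 187.0 GPa, ρ = 7996 kg/m³
  borosilicate glass: E = 62.96 GPa, ρ = 2270 kg/m³
  GFRP laminate: E = 34.15 GPa, ρ = 1930 kg/m³
  elm: M = 3.24×10⁻³
  borosilicate glass: M = 1.75×10⁻³
  GFRP laminate: M = 1.68×10⁻³
  concrete: M = 1.32×10⁻³
  maraging steel: M = 0.715×10⁻³
  gray cast iron: M = 0.659×10⁻³
Highest index: elm.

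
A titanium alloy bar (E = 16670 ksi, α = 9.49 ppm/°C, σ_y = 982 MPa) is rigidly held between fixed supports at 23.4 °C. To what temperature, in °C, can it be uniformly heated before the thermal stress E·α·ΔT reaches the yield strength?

924 °C

E = 16670 ksi = 114.9 GPa.
E·α·ΔT = 982.0 MPa ⇒ ΔT = 982.0 / (114.9×10³ × 9.49×10⁻⁶) = 900.3 K.
T = 23.4 + 900.3 = 923.7 °C.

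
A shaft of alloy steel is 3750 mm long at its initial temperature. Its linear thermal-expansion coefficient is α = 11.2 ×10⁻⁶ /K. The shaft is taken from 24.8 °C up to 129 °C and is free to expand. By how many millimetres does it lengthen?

ΔT = 129 − 24.8 = 104.2 K.
ΔL = α·L₀·ΔT = 11.2×10⁻⁶ × 3750 mm × 104.2 K = 4.38 mm.

4.38 mm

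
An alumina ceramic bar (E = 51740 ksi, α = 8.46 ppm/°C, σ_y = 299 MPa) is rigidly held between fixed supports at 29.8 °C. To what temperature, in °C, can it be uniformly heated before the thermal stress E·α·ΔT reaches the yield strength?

129 °C

E = 51740 ksi = 356.7 GPa.
E·α·ΔT = 299.0 MPa ⇒ ΔT = 299.0 / (356.7×10³ × 8.46×10⁻⁶) = 99.07 K.
T = 29.8 + 99.07 = 128.9 °C.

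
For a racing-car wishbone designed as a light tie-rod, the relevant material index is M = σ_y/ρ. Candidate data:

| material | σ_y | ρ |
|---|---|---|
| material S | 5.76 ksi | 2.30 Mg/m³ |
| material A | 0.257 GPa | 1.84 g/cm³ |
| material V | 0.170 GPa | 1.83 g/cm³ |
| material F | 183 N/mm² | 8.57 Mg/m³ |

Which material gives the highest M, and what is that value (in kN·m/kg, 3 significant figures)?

material A, M = 140 kN·m/kg

After converting to SI:
  material S: σ_y = 39.71 MPa, ρ = 2300 kg/m³
  material A: σ_y = 257.0 MPa, ρ = 1840 kg/m³
  material V: σ_y = 170.0 MPa, ρ = 1830 kg/m³
  material F: σ_y = 183.0 MPa, ρ = 8570 kg/m³
  material A: M = 140 kN·m/kg
  material V: M = 92.9 kN·m/kg
  material F: M = 21.4 kN·m/kg
  material S: M = 17.3 kN·m/kg
Material A has the largest M.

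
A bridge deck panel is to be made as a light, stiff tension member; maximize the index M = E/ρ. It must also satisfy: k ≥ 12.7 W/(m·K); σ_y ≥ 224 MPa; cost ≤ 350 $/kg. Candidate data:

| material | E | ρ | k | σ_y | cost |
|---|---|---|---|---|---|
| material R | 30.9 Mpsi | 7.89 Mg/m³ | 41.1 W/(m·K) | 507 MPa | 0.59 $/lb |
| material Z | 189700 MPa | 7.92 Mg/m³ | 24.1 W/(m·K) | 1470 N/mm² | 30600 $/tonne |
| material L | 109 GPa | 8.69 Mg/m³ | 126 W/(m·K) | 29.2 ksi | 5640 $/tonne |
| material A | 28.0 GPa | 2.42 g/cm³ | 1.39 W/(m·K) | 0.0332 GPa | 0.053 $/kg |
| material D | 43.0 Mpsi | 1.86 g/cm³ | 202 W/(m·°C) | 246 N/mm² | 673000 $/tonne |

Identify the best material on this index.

Screen on constraints: k ≥ 12.7 W/(m·K); σ_y ≥ 224 MPa; cost ≤ 350 $/kg. Survivors: material R, material Z.
In SI units:
  material R: E = 213.0 GPa, ρ = 7890 kg/m³
  material Z: E = 189.7 GPa, ρ = 7920 kg/m³
  material R: M = 27.0 MN·m/kg
  material Z: M = 24.0 MN·m/kg
The maximum is for material R.

material R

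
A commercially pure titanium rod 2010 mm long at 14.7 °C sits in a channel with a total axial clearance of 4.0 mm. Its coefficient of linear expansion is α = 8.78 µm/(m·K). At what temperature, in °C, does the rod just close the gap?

241 °C

α·L₀·ΔT = 4.0 mm ⇒ ΔT = 4.0 / (8.78×10⁻⁶ × 2010.0) = 226.7 K.
T = 14.7 + 226.7 = 241.4 °C.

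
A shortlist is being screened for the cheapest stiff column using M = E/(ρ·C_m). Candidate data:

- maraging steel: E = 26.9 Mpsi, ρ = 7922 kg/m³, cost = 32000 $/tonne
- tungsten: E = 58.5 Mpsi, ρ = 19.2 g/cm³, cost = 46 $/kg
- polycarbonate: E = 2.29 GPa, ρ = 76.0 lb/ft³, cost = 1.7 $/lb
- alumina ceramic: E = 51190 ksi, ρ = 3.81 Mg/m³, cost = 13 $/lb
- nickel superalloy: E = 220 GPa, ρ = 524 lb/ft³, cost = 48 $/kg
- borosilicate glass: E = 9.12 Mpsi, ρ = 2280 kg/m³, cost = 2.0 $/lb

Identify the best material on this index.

borosilicate glass

Putting every candidate on a common basis:
  maraging steel: E = 185.5 GPa, ρ = 7922 kg/m³, cost = 32.00 $/kg
  tungsten: E = 403.3 GPa, ρ = 19200 kg/m³, cost = 46.00 $/kg
  polycarbonate: E = 2.290 GPa, ρ = 1217 kg/m³, cost = 3.748 $/kg
  alumina ceramic: E = 352.9 GPa, ρ = 3810 kg/m³, cost = 28.66 $/kg
  nickel superalloy: E = 220.0 GPa, ρ = 8394 kg/m³, cost = 48.00 $/kg
  borosilicate glass: E = 62.88 GPa, ρ = 2280 kg/m³, cost = 4.409 $/kg
  borosilicate glass: M = 6.25 MN·m per $
  alumina ceramic: M = 3.23 MN·m per $
  maraging steel: M = 0.732 MN·m per $
  nickel superalloy: M = 0.546 MN·m per $
  polycarbonate: M = 0.502 MN·m per $
  tungsten: M = 0.457 MN·m per $
Borosilicate glass ranks first.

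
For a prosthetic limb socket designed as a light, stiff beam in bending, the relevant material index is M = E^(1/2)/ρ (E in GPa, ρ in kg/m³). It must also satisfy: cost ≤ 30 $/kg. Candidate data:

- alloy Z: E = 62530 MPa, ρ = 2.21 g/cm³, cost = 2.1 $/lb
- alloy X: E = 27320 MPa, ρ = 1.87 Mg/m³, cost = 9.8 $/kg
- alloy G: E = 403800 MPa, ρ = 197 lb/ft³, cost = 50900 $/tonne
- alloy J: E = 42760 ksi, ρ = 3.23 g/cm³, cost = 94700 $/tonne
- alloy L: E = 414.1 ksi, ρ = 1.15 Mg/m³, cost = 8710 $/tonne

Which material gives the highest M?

Screen on constraints: cost ≤ 30 $/kg. Survivors: alloy Z, alloy X, alloy L.
Putting every candidate on a common basis:
  alloy Z: E = 62.53 GPa, ρ = 2210 kg/m³
  alloy X: E = 27.32 GPa, ρ = 1870 kg/m³
  alloy L: E = 2.855 GPa, ρ = 1150 kg/m³
  alloy Z: M = 3.58×10⁻³
  alloy X: M = 2.80×10⁻³
  alloy L: M = 1.47×10⁻³
Alloy Z has the largest M.

alloy Z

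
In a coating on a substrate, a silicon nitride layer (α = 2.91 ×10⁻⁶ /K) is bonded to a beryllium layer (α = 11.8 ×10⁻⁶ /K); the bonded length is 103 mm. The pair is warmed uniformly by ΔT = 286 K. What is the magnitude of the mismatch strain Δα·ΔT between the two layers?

2.54×10⁻³

Δα = |2.91 − 11.8|×10⁻⁶/K = 8.89×10⁻⁶/K.
Mismatch strain = Δα·ΔT = 8.89×10⁻⁶ × 286.0 = 2.54×10⁻³.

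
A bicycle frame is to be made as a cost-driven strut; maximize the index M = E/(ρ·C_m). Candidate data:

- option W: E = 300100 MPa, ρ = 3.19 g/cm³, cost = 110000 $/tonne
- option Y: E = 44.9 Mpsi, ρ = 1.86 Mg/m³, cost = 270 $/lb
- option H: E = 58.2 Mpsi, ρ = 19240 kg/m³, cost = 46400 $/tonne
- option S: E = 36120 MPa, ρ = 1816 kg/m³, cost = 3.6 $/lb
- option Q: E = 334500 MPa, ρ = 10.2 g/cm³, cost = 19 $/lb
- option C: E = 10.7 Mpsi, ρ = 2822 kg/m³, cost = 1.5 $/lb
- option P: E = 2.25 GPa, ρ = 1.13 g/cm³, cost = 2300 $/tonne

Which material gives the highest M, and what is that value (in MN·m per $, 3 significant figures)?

option C, M = 7.91 MN·m per $

Putting every candidate on a common basis:
  option W: E = 300.1 GPa, ρ = 3190 kg/m³, cost = 110.0 $/kg
  option Y: E = 309.6 GPa, ρ = 1860 kg/m³, cost = 595.2 $/kg
  option H: E = 401.3 GPa, ρ = 19240 kg/m³, cost = 46.40 $/kg
  option S: E = 36.12 GPa, ρ = 1816 kg/m³, cost = 7.937 $/kg
  option Q: E = 334.5 GPa, ρ = 10200 kg/m³, cost = 41.89 $/kg
  option C: E = 73.77 GPa, ρ = 2822 kg/m³, cost = 3.307 $/kg
  option P: E = 2.250 GPa, ρ = 1130 kg/m³, cost = 2.300 $/kg
  option C: M = 7.91 MN·m per $
  option S: M = 2.51 MN·m per $
  option P: M = 0.866 MN·m per $
  option W: M = 0.855 MN·m per $
  option Q: M = 0.783 MN·m per $
  option H: M = 0.449 MN·m per $
  option Y: M = 0.280 MN·m per $
The maximum is for option C.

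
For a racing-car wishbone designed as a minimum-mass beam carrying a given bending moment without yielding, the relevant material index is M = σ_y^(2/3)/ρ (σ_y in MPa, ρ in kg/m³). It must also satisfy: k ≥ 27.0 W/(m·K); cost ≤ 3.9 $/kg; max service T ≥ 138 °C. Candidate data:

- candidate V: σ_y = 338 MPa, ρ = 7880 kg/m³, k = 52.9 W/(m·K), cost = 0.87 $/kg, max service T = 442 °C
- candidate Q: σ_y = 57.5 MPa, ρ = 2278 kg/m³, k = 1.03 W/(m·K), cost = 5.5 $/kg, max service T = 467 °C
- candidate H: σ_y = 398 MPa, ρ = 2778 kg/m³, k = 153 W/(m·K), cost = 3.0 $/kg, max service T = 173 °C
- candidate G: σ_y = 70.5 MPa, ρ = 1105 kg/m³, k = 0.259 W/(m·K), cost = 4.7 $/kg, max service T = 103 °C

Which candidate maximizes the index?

Screen on constraints: k ≥ 27.0 W/(m·K); cost ≤ 3.9 $/kg; max service T ≥ 138 °C. Survivors: candidate V, candidate H.
Computing M directly (units already consistent):
  candidate H: M = 19.5×10⁻³
  candidate V: M = 6.16×10⁻³
The maximum is for candidate H.

candidate H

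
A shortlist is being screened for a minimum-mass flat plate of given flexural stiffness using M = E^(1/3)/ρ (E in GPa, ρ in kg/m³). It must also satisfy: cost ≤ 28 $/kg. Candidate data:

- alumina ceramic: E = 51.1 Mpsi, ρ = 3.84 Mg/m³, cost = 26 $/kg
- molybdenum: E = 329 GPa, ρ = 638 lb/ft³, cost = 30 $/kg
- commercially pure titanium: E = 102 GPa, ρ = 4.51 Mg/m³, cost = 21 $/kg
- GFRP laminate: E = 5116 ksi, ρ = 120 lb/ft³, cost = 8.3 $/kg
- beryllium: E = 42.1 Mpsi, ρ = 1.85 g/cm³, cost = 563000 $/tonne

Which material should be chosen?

Screen on constraints: cost ≤ 28 $/kg. Survivors: alumina ceramic, commercially pure titanium, GFRP laminate.
In SI units:
  alumina ceramic: E = 352.3 GPa, ρ = 3840 kg/m³
  commercially pure titanium: E = 102.0 GPa, ρ = 4510 kg/m³
  GFRP laminate: E = 35.27 GPa, ρ = 1922 kg/m³
  alumina ceramic: M = 1.84×10⁻³
  GFRP laminate: M = 1.71×10⁻³
  commercially pure titanium: M = 1.04×10⁻³
Alumina ceramic ranks first.

alumina ceramic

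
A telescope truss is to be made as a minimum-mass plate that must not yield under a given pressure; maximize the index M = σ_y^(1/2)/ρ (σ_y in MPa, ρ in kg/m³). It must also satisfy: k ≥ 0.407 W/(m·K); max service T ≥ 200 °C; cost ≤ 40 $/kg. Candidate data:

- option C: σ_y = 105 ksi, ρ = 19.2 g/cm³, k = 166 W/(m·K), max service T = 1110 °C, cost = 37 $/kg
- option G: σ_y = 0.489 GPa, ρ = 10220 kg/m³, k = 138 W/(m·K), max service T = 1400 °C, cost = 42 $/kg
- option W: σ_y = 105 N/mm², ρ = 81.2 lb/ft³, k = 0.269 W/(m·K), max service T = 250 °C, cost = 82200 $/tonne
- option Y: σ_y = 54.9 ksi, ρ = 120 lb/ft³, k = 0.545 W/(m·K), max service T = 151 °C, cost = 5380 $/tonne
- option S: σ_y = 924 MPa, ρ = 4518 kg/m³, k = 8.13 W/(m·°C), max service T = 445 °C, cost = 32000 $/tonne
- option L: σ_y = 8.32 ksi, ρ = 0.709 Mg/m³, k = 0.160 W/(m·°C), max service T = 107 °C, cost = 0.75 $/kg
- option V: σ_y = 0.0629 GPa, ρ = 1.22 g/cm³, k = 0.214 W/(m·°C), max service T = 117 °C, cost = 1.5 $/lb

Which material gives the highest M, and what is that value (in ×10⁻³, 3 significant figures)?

Screen on constraints: k ≥ 0.407 W/(m·K); max service T ≥ 200 °C; cost ≤ 40 $/kg. Survivors: option C, option S.
After converting to SI:
  option C: σ_y = 723.9 MPa, ρ = 19200 kg/m³
  option S: σ_y = 924.0 MPa, ρ = 4518 kg/m³
  option S: M = 6.73×10⁻³
  option C: M = 1.40×10⁻³
Option S ranks first.

option S, M = 6.73×10⁻³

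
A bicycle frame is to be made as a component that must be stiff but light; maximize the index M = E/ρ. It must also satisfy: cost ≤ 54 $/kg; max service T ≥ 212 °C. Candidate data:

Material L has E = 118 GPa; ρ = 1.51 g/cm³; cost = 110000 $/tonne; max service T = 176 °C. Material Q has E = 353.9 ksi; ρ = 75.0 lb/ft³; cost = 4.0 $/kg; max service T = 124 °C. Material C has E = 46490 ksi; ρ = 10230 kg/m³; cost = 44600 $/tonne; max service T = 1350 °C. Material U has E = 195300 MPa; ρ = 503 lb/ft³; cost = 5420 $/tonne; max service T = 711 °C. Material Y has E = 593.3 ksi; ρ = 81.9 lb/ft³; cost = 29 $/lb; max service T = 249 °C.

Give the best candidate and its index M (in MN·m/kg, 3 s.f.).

Screen on constraints: cost ≤ 54 $/kg; max service T ≥ 212 °C. Survivors: material C, material U.
After converting to SI:
  material C: E = 320.5 GPa, ρ = 10230 kg/m³
  material U: E = 195.3 GPa, ρ = 8057 kg/m³
  material C: M = 31.3 MN·m/kg
  material U: M = 24.2 MN·m/kg
Material C ranks first.

material C, M = 31.3 MN·m/kg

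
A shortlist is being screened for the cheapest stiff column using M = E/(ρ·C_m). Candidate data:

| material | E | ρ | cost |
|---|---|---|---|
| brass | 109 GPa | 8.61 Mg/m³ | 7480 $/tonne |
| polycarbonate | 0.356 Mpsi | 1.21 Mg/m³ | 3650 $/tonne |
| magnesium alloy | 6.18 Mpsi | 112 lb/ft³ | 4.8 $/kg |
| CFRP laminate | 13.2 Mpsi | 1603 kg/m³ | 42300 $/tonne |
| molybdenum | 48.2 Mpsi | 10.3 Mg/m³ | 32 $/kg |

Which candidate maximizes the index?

magnesium alloy

In SI units:
  brass: E = 109.0 GPa, ρ = 8610 kg/m³, cost = 7.480 $/kg
  polycarbonate: E = 2.455 GPa, ρ = 1210 kg/m³, cost = 3.650 $/kg
  magnesium alloy: E = 42.61 GPa, ρ = 1794 kg/m³, cost = 4.800 $/kg
  CFRP laminate: E = 91.01 GPa, ρ = 1603 kg/m³, cost = 42.30 $/kg
  molybdenum: E = 332.3 GPa, ρ = 10300 kg/m³, cost = 32.00 $/kg
  magnesium alloy: M = 4.95 MN·m per $
  brass: M = 1.69 MN·m per $
  CFRP laminate: M = 1.34 MN·m per $
  molybdenum: M = 1.01 MN·m per $
  polycarbonate: M = 0.556 MN·m per $
Highest index: magnesium alloy.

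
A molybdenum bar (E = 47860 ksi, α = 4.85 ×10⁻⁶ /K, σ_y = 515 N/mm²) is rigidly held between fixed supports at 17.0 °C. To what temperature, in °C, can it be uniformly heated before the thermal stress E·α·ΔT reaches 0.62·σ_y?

E = 47860 ksi = 330.0 GPa.
σ_y = 515 N/mm² = 515.0 MPa.
E·α·ΔT = 319.3 MPa ⇒ ΔT = 319.3 / (330.0×10³ × 4.85×10⁻⁶) = 199.5 K.
T = 17.0 + 199.5 = 216.5 °C.

217 °C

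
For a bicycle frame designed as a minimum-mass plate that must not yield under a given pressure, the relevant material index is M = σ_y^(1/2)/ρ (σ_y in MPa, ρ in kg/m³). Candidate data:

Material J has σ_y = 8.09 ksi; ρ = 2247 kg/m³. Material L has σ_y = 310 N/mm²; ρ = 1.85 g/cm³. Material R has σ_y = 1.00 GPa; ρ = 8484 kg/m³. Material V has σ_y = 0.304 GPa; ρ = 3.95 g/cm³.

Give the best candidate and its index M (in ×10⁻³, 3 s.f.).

Convert each candidate to consistent units, then evaluate M:
  material J: σ_y = 55.78 MPa, ρ = 2247 kg/m³
  material L: σ_y = 310.0 MPa, ρ = 1850 kg/m³
  material R: σ_y = 1000 MPa, ρ = 8484 kg/m³
  material V: σ_y = 304.0 MPa, ρ = 3950 kg/m³
  material L: M = 9.52×10⁻³
  material V: M = 4.41×10⁻³
  material R: M = 3.73×10⁻³
  material J: M = 3.32×10⁻³
Highest index: material L.

material L, M = 9.52×10⁻³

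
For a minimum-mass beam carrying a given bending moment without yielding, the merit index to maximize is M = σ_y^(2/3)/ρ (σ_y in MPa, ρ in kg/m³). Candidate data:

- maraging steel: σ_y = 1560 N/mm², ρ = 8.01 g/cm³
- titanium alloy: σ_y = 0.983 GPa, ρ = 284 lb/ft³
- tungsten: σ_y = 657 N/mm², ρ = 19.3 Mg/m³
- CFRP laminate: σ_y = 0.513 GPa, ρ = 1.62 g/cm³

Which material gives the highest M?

Putting every candidate on a common basis:
  maraging steel: σ_y = 1560 MPa, ρ = 8010 kg/m³
  titanium alloy: σ_y = 983.0 MPa, ρ = 4549 kg/m³
  tungsten: σ_y = 657.0 MPa, ρ = 19300 kg/m³
  CFRP laminate: σ_y = 513.0 MPa, ρ = 1620 kg/m³
  CFRP laminate: M = 39.6×10⁻³
  titanium alloy: M = 21.7×10⁻³
  maraging steel: M = 16.8×10⁻³
  tungsten: M = 3.92×10⁻³
Highest index: CFRP laminate.

CFRP laminate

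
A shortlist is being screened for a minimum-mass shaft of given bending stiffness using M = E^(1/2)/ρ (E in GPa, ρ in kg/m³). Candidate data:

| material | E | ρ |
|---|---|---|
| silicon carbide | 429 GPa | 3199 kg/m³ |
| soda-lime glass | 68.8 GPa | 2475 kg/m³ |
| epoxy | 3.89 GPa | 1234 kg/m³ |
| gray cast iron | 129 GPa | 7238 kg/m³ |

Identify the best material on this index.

Evaluate M for each candidate:
  silicon carbide: M = 6.47×10⁻³
  soda-lime glass: M = 3.35×10⁻³
  epoxy: M = 1.60×10⁻³
  gray cast iron: M = 1.57×10⁻³
The maximum is for silicon carbide.

silicon carbide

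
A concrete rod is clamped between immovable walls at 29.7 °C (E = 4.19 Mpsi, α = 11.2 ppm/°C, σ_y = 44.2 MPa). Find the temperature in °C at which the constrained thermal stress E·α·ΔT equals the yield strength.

166 °C

E = 4.19 Mpsi = 28.89 GPa.
E·α·ΔT = 44.20 MPa ⇒ ΔT = 44.20 / (28.89×10³ × 11.2×10⁻⁶) = 136.6 K.
T = 29.7 + 136.6 = 166.3 °C.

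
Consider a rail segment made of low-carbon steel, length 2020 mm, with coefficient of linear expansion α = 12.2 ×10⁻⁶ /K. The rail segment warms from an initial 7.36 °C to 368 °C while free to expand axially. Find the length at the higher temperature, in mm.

ΔT = 368 − 7.36 = 360.6 K.
ΔL = α·L₀·ΔT = 12.2×10⁻⁶ × 2020 mm × 360.6 K = 8.89 mm.
L = L₀ + ΔL = 2020 + 8.89 = 2028.9 mm.

2028.9 mm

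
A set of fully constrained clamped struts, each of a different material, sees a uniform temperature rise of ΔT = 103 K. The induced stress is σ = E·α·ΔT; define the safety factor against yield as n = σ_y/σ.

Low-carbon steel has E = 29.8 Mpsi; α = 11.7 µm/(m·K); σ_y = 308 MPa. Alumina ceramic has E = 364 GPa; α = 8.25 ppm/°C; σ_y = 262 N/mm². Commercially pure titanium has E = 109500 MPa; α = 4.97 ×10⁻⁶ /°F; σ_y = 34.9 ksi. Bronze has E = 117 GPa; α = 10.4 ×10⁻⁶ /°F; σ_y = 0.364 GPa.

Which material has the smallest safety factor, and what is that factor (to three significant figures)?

With everything in SI (GPa, ×10⁻⁶/K, MPa):
  low-carbon steel: E = 205.5, α = 11.7, σ_y = 308.0 → σ = 248 MPa, n = 1.24
  alumina ceramic: E = 364.0, α = 8.25, σ_y = 262.0 → σ = 309 MPa, n = 0.847
  commercially pure titanium: E = 109.5, α = 8.95, σ_y = 240.6 → σ = 101 MPa, n = 2.38
  bronze: E = 117.0, α = 18.7, σ_y = 364.0 → σ = 226 MPa, n = 1.61
Alumina ceramic has the lowest safety factor, n = 0.847.

alumina ceramic, n = 0.847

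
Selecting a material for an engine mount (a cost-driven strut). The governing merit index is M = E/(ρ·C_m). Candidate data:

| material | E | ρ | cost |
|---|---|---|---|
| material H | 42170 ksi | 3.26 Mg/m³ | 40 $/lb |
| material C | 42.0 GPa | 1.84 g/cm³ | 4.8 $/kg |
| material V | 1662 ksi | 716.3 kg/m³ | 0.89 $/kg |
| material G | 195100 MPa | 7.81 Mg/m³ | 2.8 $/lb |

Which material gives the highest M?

material V

After converting to SI:
  material H: E = 290.8 GPa, ρ = 3260 kg/m³, cost = 88.18 $/kg
  material C: E = 42.00 GPa, ρ = 1840 kg/m³, cost = 4.800 $/kg
  material V: E = 11.46 GPa, ρ = 716.3 kg/m³, cost = 0.8900 $/kg
  material G: E = 195.1 GPa, ρ = 7810 kg/m³, cost = 6.173 $/kg
  material V: M = 18.0 MN·m per $
  material C: M = 4.76 MN·m per $
  material G: M = 4.05 MN·m per $
  material H: M = 1.01 MN·m per $
Material V has the largest M.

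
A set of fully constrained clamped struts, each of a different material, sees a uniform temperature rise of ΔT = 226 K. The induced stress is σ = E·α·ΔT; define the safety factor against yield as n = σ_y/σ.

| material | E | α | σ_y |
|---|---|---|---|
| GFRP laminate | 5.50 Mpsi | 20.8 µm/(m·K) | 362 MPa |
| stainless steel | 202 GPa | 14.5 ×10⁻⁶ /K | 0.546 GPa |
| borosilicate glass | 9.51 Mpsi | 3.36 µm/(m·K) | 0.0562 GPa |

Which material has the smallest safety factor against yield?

stainless steel

With everything in SI (GPa, ×10⁻⁶/K, MPa):
  GFRP laminate: E = 37.92, α = 20.8, σ_y = 362.0 → σ = 178 MPa, n = 2.03
  stainless steel: E = 202.0, α = 14.5, σ_y = 546.0 → σ = 662 MPa, n = 0.825
  borosilicate glass: E = 65.57, α = 3.36, σ_y = 56.20 → σ = 49.8 MPa, n = 1.13
Smallest n: stainless steel with n = 0.825.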